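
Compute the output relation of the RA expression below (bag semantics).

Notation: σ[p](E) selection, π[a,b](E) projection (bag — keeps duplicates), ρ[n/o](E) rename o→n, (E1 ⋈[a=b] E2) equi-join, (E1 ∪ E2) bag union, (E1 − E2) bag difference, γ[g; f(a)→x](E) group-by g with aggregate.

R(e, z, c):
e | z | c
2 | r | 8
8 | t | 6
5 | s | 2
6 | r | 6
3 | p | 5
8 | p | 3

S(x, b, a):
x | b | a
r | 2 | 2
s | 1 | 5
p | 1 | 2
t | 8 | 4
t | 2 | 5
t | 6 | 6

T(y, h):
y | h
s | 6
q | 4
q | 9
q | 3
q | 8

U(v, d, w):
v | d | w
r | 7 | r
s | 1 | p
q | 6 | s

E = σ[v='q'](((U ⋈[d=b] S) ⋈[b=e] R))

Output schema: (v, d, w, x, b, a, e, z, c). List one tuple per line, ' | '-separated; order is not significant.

Stepwise |·|:
  U → 3
  S → 6
  (U ⋈[d=b] S) → 3
  R → 6
  ((U ⋈[d=b] S) ⋈[b=e] R) → 1
  σ[v='q'](((U ⋈[d=b] S) ⋈[b=e] R)) → 1

== RESULT ==
v | d | w | x | b | a | e | z | c
q | 6 | s | t | 6 | 6 | 6 | r | 6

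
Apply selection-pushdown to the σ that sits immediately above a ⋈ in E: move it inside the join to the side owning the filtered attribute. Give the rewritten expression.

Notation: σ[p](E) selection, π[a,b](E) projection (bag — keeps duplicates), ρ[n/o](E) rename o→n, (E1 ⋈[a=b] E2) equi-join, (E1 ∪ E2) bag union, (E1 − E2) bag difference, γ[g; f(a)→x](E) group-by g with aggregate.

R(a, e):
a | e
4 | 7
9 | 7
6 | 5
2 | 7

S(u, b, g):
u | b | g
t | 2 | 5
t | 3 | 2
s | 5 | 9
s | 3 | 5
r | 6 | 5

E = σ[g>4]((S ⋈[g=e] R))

σ filters on g, owned by the left side.
E' = (σ[g>4](S) ⋈[g=e] R)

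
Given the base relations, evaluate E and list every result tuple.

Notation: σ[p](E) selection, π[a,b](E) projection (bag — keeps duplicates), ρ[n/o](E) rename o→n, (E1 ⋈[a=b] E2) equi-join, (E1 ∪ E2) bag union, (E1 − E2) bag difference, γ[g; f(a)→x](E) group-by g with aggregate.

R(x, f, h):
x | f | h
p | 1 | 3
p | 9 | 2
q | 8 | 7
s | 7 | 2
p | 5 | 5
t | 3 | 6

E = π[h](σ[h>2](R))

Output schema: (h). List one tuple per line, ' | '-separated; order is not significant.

Row counts bottom-up:
  R → 6
  σ[h>2](R) → 4
  π[h](σ[h>2](R)) → 4

== RESULT ==
h
3
5
6
7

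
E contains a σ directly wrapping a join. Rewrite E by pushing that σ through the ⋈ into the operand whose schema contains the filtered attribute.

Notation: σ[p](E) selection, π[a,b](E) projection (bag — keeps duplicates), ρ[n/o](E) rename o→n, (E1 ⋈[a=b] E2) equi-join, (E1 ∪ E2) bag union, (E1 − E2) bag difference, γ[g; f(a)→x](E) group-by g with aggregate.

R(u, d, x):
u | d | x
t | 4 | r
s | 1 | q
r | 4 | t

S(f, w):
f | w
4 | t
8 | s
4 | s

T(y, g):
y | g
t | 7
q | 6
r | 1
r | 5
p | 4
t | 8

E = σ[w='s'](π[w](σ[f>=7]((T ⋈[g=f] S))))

σ filters on f, owned by the right side.
E' = σ[w='s'](π[w]((T ⋈[g=f] σ[f>=7](S))))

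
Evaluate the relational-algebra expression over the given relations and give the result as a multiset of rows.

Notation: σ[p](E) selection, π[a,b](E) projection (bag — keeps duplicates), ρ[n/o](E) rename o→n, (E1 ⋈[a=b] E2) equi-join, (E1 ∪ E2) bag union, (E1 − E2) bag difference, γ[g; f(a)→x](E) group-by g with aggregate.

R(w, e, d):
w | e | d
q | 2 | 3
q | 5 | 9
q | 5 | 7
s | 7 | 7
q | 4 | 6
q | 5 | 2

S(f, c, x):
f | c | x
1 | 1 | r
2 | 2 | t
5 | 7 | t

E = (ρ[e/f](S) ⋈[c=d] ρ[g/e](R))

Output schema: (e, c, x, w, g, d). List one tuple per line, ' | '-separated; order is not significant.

Per-node cardinality:
  S → 3
  ρ[e/f](S) → 3
  R → 6
  ρ[g/e](R) → 6
  (ρ[e/f](S) ⋈[c=d] ρ[g/e](R)) → 3

== RESULT ==
e | c | x | w | g | d
2 | 2 | t | q | 5 | 2
5 | 7 | t | q | 5 | 7
5 | 7 | t | s | 7 | 7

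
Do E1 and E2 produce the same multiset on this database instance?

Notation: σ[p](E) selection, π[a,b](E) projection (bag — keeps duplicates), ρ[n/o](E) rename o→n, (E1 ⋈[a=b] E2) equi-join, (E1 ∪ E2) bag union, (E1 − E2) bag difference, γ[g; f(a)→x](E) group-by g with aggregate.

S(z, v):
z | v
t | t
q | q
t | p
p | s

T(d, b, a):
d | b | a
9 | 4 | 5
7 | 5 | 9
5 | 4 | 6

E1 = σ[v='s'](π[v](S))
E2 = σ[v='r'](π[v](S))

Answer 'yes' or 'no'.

E1 stepwise |·|:
  S → 4
  π[v](S) → 4
  σ[v='s'](π[v](S)) → 1
E2 stepwise |·|:
  S → 4
  π[v](S) → 4
  σ[v='r'](π[v](S)) → 0

E1 result:
v
s
E2 result:
v
(0 rows)
Witness: ('s',) appears 1× in E1 but 0× in E2.

no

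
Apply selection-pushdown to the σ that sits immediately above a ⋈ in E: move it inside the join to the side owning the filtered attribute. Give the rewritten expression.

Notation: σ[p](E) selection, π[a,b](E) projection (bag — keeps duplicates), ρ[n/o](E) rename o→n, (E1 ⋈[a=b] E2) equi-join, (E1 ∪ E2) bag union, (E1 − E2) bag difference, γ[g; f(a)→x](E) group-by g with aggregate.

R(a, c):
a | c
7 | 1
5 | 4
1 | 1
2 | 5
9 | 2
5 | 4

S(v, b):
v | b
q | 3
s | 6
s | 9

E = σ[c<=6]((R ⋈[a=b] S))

σ filters on c, owned by the left side.
E' = (σ[c<=6](R) ⋈[a=b] S)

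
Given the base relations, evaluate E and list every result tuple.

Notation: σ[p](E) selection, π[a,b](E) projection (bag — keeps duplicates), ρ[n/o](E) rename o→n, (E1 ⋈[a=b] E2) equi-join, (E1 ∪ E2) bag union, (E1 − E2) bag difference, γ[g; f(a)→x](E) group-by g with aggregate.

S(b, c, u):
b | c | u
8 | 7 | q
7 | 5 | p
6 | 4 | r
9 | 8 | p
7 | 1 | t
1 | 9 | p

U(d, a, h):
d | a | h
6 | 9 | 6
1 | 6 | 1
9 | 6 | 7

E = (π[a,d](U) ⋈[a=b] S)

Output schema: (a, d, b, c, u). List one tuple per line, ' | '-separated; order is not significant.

Subexpression sizes:
  U → 3
  π[a,d](U) → 3
  S → 6
  (π[a,d](U) ⋈[a=b] S) → 3

== RESULT ==
a | d | b | c | u
6 | 1 | 6 | 4 | r
6 | 9 | 6 | 4 | r
9 | 6 | 9 | 8 | p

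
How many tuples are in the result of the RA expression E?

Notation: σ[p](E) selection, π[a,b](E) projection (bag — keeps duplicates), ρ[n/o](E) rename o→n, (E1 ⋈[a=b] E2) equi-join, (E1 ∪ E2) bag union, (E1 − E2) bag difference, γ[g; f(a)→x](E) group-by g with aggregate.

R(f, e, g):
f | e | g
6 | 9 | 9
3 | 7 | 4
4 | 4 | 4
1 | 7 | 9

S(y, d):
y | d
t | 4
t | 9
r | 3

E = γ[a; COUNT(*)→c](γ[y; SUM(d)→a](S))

Row counts bottom-up:
  S → 3
  γ[y; SUM(d)→a](S) → 2
  γ[a; COUNT(*)→c](γ[y; SUM(d)→a](S)) → 2

|E| = 2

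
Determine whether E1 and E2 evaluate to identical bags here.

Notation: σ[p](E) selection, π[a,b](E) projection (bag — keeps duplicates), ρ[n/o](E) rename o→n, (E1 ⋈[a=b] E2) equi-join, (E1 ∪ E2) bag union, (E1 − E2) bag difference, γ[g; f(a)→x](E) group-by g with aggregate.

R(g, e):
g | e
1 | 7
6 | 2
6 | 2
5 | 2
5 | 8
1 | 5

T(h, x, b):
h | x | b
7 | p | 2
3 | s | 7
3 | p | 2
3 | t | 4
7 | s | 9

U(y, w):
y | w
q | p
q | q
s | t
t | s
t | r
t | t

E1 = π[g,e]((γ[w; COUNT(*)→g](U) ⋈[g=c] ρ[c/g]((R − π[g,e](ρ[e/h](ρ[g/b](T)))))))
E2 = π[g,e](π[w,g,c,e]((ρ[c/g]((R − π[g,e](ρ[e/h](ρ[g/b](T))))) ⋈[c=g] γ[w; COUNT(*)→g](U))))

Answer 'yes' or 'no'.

E1 stepwise |·|:
  U → 6
  γ[w; COUNT(*)→g](U) → 5
  R → 6
  T → 5
  ρ[g/b](T) → 5
  ρ[e/h](ρ[g/b](T)) → 5
  π[g,e](ρ[e/h](ρ[g/b](T))) → 5
  (R − π[g,e](ρ[e/h](ρ[g/b](T)))) → 6
  ρ[c/g]((R − π[g,e](ρ[e/h](ρ[g/b](T))))) → 6
  (γ[w; COUNT(*)→g](U) ⋈[g=c] ρ[c/g]((R − π[g,e](ρ[e/h](ρ[g/b](T)))))) → 8
  π[g,e]((γ[w; COUNT(*)→g](U) ⋈[g=c] ρ[c/g]((R − π[g,e](ρ[e/h](ρ[g/b](T))))))) → 8
E2 stepwise |·|:
  R → 6
  T → 5
  ρ[g/b](T) → 5
  ρ[e/h](ρ[g/b](T)) → 5
  π[g,e](ρ[e/h](ρ[g/b](T))) → 5
  (R − π[g,e](ρ[e/h](ρ[g/b](T)))) → 6
  ρ[c/g]((R − π[g,e](ρ[e/h](ρ[g/b](T))))) → 6
  U → 6
  γ[w; COUNT(*)→g](U) → 5
  (ρ[c/g]((R − π[g,e](ρ[e/h](ρ[g/b](T))))) ⋈[c=g] γ[w; COUNT(*)→g](U)) → 8
  π[w,g,c,e]((ρ[c/g]((R − π[g,e](ρ[e/h](ρ[g/b](T))))) ⋈[c=g] γ[w; COUNT(*)→g](U))) → 8
  π[g,e](π[w,g,c,e]((ρ[c/g]((R − π[g,e](ρ[e/h](ρ[g/b](T))))) ⋈[c=g] γ[w; COUNT(*)→g](U)))) → 8

E1 and E2 produce the same multiset:
g | e
1 | 5
1 | 5
1 | 5
1 | 5
1 | 7
1 | 7
1 | 7
1 | 7

yes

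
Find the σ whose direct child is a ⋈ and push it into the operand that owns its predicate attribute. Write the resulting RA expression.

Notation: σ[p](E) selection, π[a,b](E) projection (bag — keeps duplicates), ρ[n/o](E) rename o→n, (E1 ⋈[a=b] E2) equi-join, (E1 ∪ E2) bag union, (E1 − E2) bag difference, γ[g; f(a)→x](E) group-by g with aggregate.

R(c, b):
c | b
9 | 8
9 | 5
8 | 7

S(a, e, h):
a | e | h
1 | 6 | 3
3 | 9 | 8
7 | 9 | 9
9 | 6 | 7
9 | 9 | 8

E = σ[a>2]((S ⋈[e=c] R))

σ filters on a, owned by the left side.
E' = (σ[a>2](S) ⋈[e=c] R)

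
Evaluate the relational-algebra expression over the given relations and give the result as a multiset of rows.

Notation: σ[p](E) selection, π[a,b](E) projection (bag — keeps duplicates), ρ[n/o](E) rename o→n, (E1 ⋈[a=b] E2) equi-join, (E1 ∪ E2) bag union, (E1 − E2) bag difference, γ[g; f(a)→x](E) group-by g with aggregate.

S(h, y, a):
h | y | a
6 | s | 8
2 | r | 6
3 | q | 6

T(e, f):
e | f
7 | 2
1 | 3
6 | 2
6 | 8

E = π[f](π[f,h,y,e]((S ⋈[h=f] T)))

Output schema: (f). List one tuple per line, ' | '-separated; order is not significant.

Row counts bottom-up:
  S → 3
  T → 4
  (S ⋈[h=f] T) → 3
  π[f,h,y,e]((S ⋈[h=f] T)) → 3
  π[f](π[f,h,y,e]((S ⋈[h=f] T))) → 3

== RESULT ==
f
2
2
3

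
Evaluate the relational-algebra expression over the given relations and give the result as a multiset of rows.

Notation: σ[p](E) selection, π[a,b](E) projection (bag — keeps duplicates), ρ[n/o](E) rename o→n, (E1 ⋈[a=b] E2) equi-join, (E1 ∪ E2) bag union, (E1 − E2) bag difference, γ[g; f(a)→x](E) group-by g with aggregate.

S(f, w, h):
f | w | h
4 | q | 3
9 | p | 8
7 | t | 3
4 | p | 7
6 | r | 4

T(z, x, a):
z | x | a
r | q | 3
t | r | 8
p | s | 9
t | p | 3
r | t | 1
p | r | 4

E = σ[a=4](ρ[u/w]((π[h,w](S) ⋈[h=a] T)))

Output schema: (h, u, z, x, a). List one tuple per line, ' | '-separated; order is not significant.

Subexpression sizes:
  S → 5
  π[h,w](S) → 5
  T → 6
  (π[h,w](S) ⋈[h=a] T) → 6
  ρ[u/w]((π[h,w](S) ⋈[h=a] T)) → 6
  σ[a=4](ρ[u/w]((π[h,w](S) ⋈[h=a] T))) → 1

== RESULT ==
h | u | z | x | a
4 | r | p | r | 4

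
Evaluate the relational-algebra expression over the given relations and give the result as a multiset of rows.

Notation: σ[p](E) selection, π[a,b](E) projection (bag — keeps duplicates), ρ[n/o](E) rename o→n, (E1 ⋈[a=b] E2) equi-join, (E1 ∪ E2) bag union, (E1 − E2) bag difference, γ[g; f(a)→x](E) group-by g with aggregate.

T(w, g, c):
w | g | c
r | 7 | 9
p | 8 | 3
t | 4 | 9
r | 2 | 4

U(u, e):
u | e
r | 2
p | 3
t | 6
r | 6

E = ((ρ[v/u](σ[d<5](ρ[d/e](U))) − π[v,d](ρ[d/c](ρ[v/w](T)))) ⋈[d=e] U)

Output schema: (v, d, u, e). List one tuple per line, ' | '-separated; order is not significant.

Per-node cardinality:
  U → 4
  ρ[d/e](U) → 4
  σ[d<5](ρ[d/e](U)) → 2
  ρ[v/u](σ[d<5](ρ[d/e](U))) → 2
  T → 4
  ρ[v/w](T) → 4
  ρ[d/c](ρ[v/w](T)) → 4
  π[v,d](ρ[d/c](ρ[v/w](T))) → 4
  (ρ[v/u](σ[d<5](ρ[d/e](U))) − π[v,d](ρ[d/c](ρ[v/w](T)))) → 1
  U → 4
  ((ρ[v/u](σ[d<5](ρ[d/e](U))) − π[v,d](ρ[d/c](ρ[v/w](T)))) ⋈[d=e] U) → 1

== RESULT ==
v | d | u | e
r | 2 | r | 2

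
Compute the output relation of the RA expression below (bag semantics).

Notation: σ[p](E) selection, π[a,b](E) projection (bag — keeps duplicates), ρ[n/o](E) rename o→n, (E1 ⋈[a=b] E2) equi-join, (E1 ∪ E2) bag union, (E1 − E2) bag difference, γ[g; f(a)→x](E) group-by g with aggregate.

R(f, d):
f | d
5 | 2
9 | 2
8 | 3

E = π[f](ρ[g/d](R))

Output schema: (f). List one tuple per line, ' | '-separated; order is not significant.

Row counts bottom-up:
  R → 3
  ρ[g/d](R) → 3
  π[f](ρ[g/d](R)) → 3

== RESULT ==
f
5
8
9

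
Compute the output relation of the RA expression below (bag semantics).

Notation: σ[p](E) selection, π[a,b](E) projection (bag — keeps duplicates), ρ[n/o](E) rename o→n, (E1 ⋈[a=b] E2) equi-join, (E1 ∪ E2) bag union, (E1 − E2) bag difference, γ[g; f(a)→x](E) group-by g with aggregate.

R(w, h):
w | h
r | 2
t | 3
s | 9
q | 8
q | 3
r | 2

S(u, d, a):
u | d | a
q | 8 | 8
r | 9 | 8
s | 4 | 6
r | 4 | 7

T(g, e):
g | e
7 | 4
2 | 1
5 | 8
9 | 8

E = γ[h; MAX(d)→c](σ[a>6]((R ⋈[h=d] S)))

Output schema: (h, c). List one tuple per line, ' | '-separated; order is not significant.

Row counts bottom-up:
  R → 6
  S → 4
  (R ⋈[h=d] S) → 2
  σ[a>6]((R ⋈[h=d] S)) → 2
  γ[h; MAX(d)→c](σ[a>6]((R ⋈[h=d] S))) → 2

== RESULT ==
h | c
8 | 8
9 | 9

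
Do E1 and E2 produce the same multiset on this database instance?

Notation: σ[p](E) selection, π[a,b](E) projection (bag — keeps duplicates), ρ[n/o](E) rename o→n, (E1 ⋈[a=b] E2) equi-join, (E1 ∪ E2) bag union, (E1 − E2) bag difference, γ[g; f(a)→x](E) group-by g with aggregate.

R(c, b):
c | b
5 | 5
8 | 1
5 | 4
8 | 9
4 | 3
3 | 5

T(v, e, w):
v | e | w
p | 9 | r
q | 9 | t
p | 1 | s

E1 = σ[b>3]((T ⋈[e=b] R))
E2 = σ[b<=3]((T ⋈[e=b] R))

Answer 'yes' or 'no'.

E1 per-node cardinality:
  T → 3
  R → 6
  (T ⋈[e=b] R) → 3
  σ[b>3]((T ⋈[e=b] R)) → 2
E2 per-node cardinality:
  T → 3
  R → 6
  (T ⋈[e=b] R) → 3
  σ[b<=3]((T ⋈[e=b] R)) → 1

E1 result:
v | e | w | c | b
p | 9 | r | 8 | 9
q | 9 | t | 8 | 9
E2 result:
v | e | w | c | b
p | 1 | s | 8 | 1
Witness: ('p', 9, 'r', 8, 9) appears 1× in E1 but 0× in E2.

no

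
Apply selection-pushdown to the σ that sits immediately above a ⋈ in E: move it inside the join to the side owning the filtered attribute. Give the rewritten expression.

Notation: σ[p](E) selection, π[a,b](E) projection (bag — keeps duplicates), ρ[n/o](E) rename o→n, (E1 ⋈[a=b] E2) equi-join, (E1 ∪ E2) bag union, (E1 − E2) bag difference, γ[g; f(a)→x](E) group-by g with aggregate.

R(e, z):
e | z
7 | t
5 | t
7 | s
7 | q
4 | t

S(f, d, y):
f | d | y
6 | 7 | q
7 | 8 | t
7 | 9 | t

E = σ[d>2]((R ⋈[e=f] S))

σ filters on d, owned by the right side.
E' = (R ⋈[e=f] σ[d>2](S))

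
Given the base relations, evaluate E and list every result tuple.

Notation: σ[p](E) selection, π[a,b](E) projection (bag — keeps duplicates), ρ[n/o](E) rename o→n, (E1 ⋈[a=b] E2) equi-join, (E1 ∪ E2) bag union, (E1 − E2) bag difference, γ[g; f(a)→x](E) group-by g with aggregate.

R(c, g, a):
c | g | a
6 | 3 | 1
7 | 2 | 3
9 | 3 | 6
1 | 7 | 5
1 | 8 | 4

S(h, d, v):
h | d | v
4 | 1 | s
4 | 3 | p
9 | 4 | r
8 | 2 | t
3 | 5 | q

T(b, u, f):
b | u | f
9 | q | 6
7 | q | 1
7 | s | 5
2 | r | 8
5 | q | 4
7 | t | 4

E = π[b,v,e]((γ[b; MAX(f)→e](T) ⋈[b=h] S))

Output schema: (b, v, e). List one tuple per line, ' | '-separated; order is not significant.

Row counts bottom-up:
  T → 6
  γ[b; MAX(f)→e](T) → 4
  S → 5
  (γ[b; MAX(f)→e](T) ⋈[b=h] S) → 1
  π[b,v,e]((γ[b; MAX(f)→e](T) ⋈[b=h] S)) → 1

== RESULT ==
b | v | e
9 | r | 6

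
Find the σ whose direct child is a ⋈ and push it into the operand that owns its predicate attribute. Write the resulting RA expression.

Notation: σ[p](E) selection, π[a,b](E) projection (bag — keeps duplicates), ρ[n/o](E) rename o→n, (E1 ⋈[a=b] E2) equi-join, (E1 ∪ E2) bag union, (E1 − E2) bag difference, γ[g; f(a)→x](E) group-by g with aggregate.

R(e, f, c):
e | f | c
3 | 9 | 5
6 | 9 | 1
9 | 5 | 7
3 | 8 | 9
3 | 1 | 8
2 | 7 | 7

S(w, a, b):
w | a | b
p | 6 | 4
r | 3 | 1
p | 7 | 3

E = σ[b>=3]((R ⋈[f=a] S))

σ filters on b, owned by the right side.
E' = (R ⋈[f=a] σ[b>=3](S))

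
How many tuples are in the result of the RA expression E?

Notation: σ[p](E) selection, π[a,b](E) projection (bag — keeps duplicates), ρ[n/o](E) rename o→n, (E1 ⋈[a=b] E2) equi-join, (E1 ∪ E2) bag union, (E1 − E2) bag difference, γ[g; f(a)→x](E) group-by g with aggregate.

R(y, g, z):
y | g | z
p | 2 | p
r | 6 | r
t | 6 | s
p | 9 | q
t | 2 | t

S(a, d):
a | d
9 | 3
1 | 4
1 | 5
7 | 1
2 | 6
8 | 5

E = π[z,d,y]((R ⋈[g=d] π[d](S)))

Per-node cardinality:
  R → 5
  S → 6
  π[d](S) → 6
  (R ⋈[g=d] π[d](S)) → 2
  π[z,d,y]((R ⋈[g=d] π[d](S))) → 2

|E| = 2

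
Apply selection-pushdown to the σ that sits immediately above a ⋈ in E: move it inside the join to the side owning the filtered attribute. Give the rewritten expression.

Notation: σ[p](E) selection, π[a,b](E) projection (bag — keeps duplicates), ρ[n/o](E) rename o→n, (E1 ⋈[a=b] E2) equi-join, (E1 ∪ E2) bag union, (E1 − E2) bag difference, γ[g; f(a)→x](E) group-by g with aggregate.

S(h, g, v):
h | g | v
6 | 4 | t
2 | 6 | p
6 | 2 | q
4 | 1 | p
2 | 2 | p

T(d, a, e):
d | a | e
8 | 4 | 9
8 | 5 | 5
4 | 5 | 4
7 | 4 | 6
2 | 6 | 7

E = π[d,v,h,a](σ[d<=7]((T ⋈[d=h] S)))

σ filters on d, owned by the left side.
E' = π[d,v,h,a]((σ[d<=7](T) ⋈[d=h] S))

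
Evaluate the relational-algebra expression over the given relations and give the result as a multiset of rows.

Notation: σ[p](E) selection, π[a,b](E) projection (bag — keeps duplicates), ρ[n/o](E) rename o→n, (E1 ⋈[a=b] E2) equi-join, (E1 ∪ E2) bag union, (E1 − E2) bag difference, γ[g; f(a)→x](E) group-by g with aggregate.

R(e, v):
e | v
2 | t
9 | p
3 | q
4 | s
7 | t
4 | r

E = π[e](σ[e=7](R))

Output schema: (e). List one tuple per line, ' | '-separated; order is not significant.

Per-node cardinality:
  R → 6
  σ[e=7](R) → 1
  π[e](σ[e=7](R)) → 1

== RESULT ==
e
7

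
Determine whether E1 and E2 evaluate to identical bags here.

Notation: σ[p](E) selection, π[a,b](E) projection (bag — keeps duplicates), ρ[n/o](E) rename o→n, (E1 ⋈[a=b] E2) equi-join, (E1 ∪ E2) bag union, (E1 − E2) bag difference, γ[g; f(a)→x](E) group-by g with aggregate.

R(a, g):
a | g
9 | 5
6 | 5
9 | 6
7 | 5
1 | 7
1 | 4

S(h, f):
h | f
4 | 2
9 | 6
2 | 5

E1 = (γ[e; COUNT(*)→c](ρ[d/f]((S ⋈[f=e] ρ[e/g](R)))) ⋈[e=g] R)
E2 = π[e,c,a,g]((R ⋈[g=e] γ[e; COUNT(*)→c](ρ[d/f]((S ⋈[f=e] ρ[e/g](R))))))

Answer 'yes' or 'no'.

E1 per-node cardinality:
  S → 3
  R → 6
  ρ[e/g](R) → 6
  (S ⋈[f=e] ρ[e/g](R)) → 4
  ρ[d/f]((S ⋈[f=e] ρ[e/g](R))) → 4
  γ[e; COUNT(*)→c](ρ[d/f]((S ⋈[f=e] ρ[e/g](R)))) → 2
  R → 6
  (γ[e; COUNT(*)→c](ρ[d/f]((S ⋈[f=e] ρ[e/g](R)))) ⋈[e=g] R) → 4
E2 per-node cardinality:
  R → 6
  S → 3
  R → 6
  ρ[e/g](R) → 6
  (S ⋈[f=e] ρ[e/g](R)) → 4
  ρ[d/f]((S ⋈[f=e] ρ[e/g](R))) → 4
  γ[e; COUNT(*)→c](ρ[d/f]((S ⋈[f=e] ρ[e/g](R)))) → 2
  (R ⋈[g=e] γ[e; COUNT(*)→c](ρ[d/f]((S ⋈[f=e] ρ[e/g](R))))) → 4
  π[e,c,a,g]((R ⋈[g=e] γ[e; COUNT(*)→c](ρ[d/f]((S ⋈[f=e] ρ[e/g](R)))))) → 4

E1 and E2 produce the same multiset:
e | c | a | g
5 | 3 | 6 | 5
5 | 3 | 7 | 5
5 | 3 | 9 | 5
6 | 1 | 9 | 6

yes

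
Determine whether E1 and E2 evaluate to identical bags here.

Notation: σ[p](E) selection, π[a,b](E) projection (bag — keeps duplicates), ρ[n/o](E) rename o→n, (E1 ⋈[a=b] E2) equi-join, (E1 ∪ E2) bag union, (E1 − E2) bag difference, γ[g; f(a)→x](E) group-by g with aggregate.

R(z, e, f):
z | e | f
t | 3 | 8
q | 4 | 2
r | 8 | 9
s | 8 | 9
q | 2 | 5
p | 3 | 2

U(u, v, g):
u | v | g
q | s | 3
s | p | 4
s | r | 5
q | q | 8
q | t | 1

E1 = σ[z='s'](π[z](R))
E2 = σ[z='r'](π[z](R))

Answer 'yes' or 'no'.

E1 subexpression sizes:
  R → 6
  π[z](R) → 6
  σ[z='s'](π[z](R)) → 1
E2 subexpression sizes:
  R → 6
  π[z](R) → 6
  σ[z='r'](π[z](R)) → 1

E1 result:
z
s
E2 result:
z
r
Witness: ('s',) appears 1× in E1 but 0× in E2.

no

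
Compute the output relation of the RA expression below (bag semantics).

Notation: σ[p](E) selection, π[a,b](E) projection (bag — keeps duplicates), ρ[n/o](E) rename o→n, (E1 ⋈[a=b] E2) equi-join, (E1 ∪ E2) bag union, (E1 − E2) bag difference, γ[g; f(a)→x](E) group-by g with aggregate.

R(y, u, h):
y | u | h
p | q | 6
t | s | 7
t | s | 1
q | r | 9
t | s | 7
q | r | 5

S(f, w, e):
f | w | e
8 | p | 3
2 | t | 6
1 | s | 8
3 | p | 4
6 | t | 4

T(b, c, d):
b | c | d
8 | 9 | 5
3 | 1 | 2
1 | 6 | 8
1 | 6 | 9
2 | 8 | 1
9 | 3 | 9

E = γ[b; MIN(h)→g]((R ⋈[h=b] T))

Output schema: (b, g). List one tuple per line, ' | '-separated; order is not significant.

Row counts bottom-up:
  R → 6
  T → 6
  (R ⋈[h=b] T) → 3
  γ[b; MIN(h)→g]((R ⋈[h=b] T)) → 2

== RESULT ==
b | g
1 | 1
9 | 9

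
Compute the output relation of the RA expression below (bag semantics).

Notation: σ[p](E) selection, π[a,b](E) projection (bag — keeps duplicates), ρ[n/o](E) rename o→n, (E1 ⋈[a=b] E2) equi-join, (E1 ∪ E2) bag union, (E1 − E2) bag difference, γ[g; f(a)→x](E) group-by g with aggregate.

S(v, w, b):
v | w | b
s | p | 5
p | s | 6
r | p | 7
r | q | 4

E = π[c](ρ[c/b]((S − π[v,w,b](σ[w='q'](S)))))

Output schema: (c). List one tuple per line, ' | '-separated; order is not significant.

Subexpression sizes:
  S → 4
  S → 4
  σ[w='q'](S) → 1
  π[v,w,b](σ[w='q'](S)) → 1
  (S − π[v,w,b](σ[w='q'](S))) → 3
  ρ[c/b]((S − π[v,w,b](σ[w='q'](S)))) → 3
  π[c](ρ[c/b]((S − π[v,w,b](σ[w='q'](S))))) → 3

== RESULT ==
c
5
6
7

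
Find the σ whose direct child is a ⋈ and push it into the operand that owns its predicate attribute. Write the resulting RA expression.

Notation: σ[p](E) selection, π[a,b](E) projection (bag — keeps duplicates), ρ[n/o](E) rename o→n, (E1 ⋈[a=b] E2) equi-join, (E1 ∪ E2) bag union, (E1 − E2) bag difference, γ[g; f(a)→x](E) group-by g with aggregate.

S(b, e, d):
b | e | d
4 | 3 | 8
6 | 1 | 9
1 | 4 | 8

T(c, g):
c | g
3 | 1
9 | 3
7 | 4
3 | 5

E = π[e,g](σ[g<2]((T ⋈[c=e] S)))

σ filters on g, owned by the left side.
E' = π[e,g]((σ[g<2](T) ⋈[c=e] S))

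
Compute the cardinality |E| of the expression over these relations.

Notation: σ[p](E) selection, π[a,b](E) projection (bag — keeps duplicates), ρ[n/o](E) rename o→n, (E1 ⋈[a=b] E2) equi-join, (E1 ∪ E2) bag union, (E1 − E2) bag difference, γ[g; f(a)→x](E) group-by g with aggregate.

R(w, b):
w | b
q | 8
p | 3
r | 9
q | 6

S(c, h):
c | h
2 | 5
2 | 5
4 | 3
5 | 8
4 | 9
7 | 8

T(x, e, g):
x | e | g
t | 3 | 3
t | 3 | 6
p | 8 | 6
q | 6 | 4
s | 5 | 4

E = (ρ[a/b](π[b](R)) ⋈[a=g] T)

Subexpression sizes:
  R → 4
  π[b](R) → 4
  ρ[a/b](π[b](R)) → 4
  T → 5
  (ρ[a/b](π[b](R)) ⋈[a=g] T) → 3

|E| = 3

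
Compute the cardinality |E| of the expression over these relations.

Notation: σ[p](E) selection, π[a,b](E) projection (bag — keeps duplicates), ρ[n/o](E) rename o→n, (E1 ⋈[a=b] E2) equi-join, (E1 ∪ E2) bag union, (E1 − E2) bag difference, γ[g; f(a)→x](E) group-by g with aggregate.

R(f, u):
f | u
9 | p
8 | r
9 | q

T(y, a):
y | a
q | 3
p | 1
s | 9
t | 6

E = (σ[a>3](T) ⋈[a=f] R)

Per-node cardinality:
  T → 4
  σ[a>3](T) → 2
  R → 3
  (σ[a>3](T) ⋈[a=f] R) → 2

|E| = 2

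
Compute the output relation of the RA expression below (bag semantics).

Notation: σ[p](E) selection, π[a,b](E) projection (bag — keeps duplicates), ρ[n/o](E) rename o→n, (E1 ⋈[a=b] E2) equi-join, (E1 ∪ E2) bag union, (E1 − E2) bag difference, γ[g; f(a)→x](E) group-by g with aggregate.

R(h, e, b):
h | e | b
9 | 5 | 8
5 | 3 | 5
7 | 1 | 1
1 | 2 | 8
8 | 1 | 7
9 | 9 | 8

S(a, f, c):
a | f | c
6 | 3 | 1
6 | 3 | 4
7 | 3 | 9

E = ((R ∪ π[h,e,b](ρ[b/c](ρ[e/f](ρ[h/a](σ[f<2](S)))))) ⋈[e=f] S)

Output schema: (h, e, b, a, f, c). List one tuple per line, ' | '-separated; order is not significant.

Subexpression sizes:
  R → 6
  S → 3
  σ[f<2](S) → 0
  ρ[h/a](σ[f<2](S)) → 0
  ρ[e/f](ρ[h/a](σ[f<2](S))) → 0
  ρ[b/c](ρ[e/f](ρ[h/a](σ[f<2](S)))) → 0
  π[h,e,b](ρ[b/c](ρ[e/f](ρ[h/a](σ[f<2](S))))) → 0
  (R ∪ π[h,e,b](ρ[b/c](ρ[e/f](ρ[h/a](σ[f<2](S)))))) → 6
  S → 3
  ((R ∪ π[h,e,b](ρ[b/c](ρ[e/f](ρ[h/a](σ[f<2](S)))))) ⋈[e=f] S) → 3

== RESULT ==
h | e | b | a | f | c
5 | 3 | 5 | 6 | 3 | 1
5 | 3 | 5 | 6 | 3 | 4
5 | 3 | 5 | 7 | 3 | 9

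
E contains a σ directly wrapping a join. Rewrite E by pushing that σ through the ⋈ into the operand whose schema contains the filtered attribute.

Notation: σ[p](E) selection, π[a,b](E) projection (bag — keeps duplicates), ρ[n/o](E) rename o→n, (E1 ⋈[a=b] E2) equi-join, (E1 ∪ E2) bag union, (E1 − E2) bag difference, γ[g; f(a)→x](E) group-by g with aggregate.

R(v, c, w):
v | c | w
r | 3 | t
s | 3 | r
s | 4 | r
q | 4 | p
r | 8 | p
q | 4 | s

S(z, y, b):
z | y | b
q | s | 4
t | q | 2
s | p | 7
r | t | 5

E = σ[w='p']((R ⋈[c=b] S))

σ filters on w, owned by the left side.
E' = (σ[w='p'](R) ⋈[c=b] S)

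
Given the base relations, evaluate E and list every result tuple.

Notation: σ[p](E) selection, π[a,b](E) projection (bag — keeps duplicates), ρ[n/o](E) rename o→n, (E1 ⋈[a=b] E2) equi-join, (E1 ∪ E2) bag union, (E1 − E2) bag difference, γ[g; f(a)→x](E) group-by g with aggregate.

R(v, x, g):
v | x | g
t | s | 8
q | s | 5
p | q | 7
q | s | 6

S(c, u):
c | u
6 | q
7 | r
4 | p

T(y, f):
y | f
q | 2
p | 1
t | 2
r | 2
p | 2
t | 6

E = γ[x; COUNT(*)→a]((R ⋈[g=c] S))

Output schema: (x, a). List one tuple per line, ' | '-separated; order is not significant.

Per-node cardinality:
  R → 4
  S → 3
  (R ⋈[g=c] S) → 2
  γ[x; COUNT(*)→a]((R ⋈[g=c] S)) → 2

== RESULT ==
x | a
q | 1
s | 1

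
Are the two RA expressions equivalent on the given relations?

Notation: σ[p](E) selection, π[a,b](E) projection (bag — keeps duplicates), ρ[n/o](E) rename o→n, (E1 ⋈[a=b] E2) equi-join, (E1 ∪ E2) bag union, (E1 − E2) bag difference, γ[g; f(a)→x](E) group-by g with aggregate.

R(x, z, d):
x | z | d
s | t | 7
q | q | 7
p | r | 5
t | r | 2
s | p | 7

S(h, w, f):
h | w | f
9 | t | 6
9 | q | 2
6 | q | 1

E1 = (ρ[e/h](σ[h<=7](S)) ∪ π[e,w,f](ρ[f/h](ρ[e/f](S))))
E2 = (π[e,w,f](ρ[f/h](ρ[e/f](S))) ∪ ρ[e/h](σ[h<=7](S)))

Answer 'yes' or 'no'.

E1 row counts bottom-up:
  S → 3
  σ[h<=7](S) → 1
  ρ[e/h](σ[h<=7](S)) → 1
  S → 3
  ρ[e/f](S) → 3
  ρ[f/h](ρ[e/f](S)) → 3
  π[e,w,f](ρ[f/h](ρ[e/f](S))) → 3
  (ρ[e/h](σ[h<=7](S)) ∪ π[e,w,f](ρ[f/h](ρ[e/f](S)))) → 4
E2 row counts bottom-up:
  S → 3
  ρ[e/f](S) → 3
  ρ[f/h](ρ[e/f](S)) → 3
  π[e,w,f](ρ[f/h](ρ[e/f](S))) → 3
  S → 3
  σ[h<=7](S) → 1
  ρ[e/h](σ[h<=7](S)) → 1
  (π[e,w,f](ρ[f/h](ρ[e/f](S))) ∪ ρ[e/h](σ[h<=7](S))) → 4

E1 and E2 produce the same multiset:
e | w | f
1 | q | 6
2 | q | 9
6 | q | 1
6 | t | 9

yes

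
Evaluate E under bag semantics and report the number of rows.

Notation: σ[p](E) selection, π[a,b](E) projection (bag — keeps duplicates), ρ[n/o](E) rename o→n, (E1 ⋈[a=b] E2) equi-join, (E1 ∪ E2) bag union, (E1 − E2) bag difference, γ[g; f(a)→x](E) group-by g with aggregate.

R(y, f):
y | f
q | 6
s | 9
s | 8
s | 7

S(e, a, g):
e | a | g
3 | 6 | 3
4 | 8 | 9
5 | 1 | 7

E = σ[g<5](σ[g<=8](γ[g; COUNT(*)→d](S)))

Subexpression sizes:
  S → 3
  γ[g; COUNT(*)→d](S) → 3
  σ[g<=8](γ[g; COUNT(*)→d](S)) → 2
  σ[g<5](σ[g<=8](γ[g; COUNT(*)→d](S))) → 1

|E| = 1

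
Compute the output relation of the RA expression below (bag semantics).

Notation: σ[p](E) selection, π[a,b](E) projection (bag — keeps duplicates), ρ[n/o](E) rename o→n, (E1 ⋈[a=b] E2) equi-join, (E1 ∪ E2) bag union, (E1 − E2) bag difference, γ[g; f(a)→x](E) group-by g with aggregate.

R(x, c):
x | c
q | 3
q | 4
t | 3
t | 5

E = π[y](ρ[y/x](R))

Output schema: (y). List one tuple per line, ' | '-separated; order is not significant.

Stepwise |·|:
  R → 4
  ρ[y/x](R) → 4
  π[y](ρ[y/x](R)) → 4

== RESULT ==
y
q
q
t
t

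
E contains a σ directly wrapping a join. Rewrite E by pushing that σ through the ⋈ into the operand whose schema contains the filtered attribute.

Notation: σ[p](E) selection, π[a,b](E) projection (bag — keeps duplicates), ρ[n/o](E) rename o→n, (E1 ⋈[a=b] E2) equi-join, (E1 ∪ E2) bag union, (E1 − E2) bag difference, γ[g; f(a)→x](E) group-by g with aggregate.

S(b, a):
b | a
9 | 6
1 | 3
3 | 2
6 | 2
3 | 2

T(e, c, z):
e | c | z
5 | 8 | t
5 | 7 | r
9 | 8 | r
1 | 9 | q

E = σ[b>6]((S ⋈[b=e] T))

σ filters on b, owned by the left side.
E' = (σ[b>6](S) ⋈[b=e] T)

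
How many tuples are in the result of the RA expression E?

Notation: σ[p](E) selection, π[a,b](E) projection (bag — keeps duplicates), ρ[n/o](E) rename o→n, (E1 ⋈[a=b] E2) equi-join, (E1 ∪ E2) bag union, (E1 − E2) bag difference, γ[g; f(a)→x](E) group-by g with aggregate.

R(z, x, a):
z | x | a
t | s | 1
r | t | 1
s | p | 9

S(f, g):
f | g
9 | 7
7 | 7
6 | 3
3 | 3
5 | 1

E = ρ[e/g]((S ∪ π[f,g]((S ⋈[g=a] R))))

Row counts bottom-up:
  S → 5
  S → 5
  R → 3
  (S ⋈[g=a] R) → 2
  π[f,g]((S ⋈[g=a] R)) → 2
  (S ∪ π[f,g]((S ⋈[g=a] R))) → 7
  ρ[e/g]((S ∪ π[f,g]((S ⋈[g=a] R)))) → 7

|E| = 7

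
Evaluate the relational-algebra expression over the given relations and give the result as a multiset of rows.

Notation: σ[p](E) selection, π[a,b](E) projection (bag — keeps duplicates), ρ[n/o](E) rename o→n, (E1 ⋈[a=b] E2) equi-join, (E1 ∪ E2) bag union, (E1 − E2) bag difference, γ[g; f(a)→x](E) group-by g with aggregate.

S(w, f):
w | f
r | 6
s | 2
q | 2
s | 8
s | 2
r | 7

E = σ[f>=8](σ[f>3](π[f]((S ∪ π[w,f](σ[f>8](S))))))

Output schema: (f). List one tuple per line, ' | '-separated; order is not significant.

Row counts bottom-up:
  S → 6
  S → 6
  σ[f>8](S) → 0
  π[w,f](σ[f>8](S)) → 0
  (S ∪ π[w,f](σ[f>8](S))) → 6
  π[f]((S ∪ π[w,f](σ[f>8](S)))) → 6
  σ[f>3](π[f]((S ∪ π[w,f](σ[f>8](S))))) → 3
  σ[f>=8](σ[f>3](π[f]((S ∪ π[w,f](σ[f>8](S)))))) → 1

== RESULT ==
f
8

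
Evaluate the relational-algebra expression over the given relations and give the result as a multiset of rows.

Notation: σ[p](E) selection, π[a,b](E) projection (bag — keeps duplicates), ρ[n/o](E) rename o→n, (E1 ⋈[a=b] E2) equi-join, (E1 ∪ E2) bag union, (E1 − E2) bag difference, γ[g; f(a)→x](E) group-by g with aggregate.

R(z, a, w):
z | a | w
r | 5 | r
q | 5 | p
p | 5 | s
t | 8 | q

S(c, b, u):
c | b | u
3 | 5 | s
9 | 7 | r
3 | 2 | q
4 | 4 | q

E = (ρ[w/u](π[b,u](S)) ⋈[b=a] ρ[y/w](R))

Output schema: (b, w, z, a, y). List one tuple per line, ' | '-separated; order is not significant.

Stepwise |·|:
  S → 4
  π[b,u](S) → 4
  ρ[w/u](π[b,u](S)) → 4
  R → 4
  ρ[y/w](R) → 4
  (ρ[w/u](π[b,u](S)) ⋈[b=a] ρ[y/w](R)) → 3

== RESULT ==
b | w | z | a | y
5 | s | p | 5 | s
5 | s | q | 5 | p
5 | s | r | 5 | r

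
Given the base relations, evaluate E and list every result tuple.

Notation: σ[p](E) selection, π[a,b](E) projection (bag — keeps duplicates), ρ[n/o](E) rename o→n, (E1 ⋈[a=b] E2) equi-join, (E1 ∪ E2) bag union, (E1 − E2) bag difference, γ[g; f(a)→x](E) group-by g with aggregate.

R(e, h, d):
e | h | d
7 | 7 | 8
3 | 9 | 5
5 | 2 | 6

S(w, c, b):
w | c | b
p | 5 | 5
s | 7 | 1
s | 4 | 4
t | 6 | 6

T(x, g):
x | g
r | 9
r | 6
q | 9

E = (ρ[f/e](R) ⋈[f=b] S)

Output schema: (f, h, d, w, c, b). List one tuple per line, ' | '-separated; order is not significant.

Row counts bottom-up:
  R → 3
  ρ[f/e](R) → 3
  S → 4
  (ρ[f/e](R) ⋈[f=b] S) → 1

== RESULT ==
f | h | d | w | c | b
5 | 2 | 6 | p | 5 | 5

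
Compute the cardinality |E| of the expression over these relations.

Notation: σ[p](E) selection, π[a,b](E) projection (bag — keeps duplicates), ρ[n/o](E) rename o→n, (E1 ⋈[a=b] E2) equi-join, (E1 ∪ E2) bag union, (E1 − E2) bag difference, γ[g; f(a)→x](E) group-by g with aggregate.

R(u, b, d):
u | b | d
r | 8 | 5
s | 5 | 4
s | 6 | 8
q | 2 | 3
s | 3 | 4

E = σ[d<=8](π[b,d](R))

Stepwise |·|:
  R → 5
  π[b,d](R) → 5
  σ[d<=8](π[b,d](R)) → 5

|E| = 5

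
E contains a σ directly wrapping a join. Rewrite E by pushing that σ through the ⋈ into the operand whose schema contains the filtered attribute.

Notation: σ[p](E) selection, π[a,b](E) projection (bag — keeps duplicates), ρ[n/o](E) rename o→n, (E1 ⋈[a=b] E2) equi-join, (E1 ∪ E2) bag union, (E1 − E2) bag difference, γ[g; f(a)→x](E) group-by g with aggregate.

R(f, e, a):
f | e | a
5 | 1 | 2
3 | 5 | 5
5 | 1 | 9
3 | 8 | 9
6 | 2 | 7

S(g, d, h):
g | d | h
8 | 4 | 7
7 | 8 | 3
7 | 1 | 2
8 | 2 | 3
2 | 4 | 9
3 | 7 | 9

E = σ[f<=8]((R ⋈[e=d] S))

σ filters on f, owned by the left side.
E' = (σ[f<=8](R) ⋈[e=d] S)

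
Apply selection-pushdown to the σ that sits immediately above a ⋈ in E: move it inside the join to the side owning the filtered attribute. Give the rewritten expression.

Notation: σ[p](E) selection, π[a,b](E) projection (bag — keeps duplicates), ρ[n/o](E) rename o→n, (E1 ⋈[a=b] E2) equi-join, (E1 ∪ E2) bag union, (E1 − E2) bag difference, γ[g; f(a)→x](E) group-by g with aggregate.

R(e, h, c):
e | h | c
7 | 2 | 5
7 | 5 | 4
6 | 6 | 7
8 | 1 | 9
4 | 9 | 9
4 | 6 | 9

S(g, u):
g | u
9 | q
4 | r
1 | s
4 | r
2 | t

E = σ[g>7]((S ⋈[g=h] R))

σ filters on g, owned by the left side.
E' = (σ[g>7](S) ⋈[g=h] R)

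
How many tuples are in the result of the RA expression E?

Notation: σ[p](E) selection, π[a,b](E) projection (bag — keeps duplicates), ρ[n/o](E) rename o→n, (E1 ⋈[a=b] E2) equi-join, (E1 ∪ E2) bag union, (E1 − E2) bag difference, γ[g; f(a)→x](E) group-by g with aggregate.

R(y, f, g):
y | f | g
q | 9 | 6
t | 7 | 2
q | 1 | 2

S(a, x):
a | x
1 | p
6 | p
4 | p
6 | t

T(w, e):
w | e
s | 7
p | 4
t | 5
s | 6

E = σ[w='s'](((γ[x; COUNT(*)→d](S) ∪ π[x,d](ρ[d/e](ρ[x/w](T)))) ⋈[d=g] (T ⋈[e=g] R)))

Stepwise |·|:
  S → 4
  γ[x; COUNT(*)→d](S) → 2
  T → 4
  ρ[x/w](T) → 4
  ρ[d/e](ρ[x/w](T)) → 4
  π[x,d](ρ[d/e](ρ[x/w](T))) → 4
  (γ[x; COUNT(*)→d](S) ∪ π[x,d](ρ[d/e](ρ[x/w](T)))) → 6
  T → 4
  R → 3
  (T ⋈[e=g] R) → 1
  ((γ[x; COUNT(*)→d](S) ∪ π[x,d](ρ[d/e](ρ[x/w](T)))) ⋈[d=g] (T ⋈[e=g] R)) → 1
  σ[w='s'](((γ[x; COUNT(*)→d](S) ∪ π[x,d](ρ[d/e](ρ[x/w](T)))) ⋈[d=g] (T ⋈[e=g] R))) → 1

|E| = 1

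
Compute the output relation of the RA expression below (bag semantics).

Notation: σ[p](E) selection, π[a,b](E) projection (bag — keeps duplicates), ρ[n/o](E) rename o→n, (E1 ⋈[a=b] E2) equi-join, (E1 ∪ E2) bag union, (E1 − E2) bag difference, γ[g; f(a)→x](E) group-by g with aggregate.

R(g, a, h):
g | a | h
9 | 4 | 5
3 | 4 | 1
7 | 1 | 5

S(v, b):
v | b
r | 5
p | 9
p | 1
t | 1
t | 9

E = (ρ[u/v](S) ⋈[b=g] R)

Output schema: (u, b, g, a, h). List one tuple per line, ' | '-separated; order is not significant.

Subexpression sizes:
  S → 5
  ρ[u/v](S) → 5
  R → 3
  (ρ[u/v](S) ⋈[b=g] R) → 2

== RESULT ==
u | b | g | a | h
p | 9 | 9 | 4 | 5
t | 9 | 9 | 4 | 5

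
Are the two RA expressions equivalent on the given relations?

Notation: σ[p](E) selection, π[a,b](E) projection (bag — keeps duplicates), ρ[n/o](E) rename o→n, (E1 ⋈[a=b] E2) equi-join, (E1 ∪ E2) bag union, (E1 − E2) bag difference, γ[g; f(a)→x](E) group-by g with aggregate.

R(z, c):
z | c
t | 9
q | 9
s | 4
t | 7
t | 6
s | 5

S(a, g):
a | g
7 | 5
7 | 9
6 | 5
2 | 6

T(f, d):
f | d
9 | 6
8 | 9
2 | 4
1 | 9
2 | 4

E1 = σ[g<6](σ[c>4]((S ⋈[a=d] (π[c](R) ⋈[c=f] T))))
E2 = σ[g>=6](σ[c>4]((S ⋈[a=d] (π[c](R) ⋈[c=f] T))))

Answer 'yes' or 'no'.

E1 stepwise |·|:
  S → 4
  R → 6
  π[c](R) → 6
  T → 5
  (π[c](R) ⋈[c=f] T) → 2
  (S ⋈[a=d] (π[c](R) ⋈[c=f] T)) → 2
  σ[c>4]((S ⋈[a=d] (π[c](R) ⋈[c=f] T))) → 2
  σ[g<6](σ[c>4]((S ⋈[a=d] (π[c](R) ⋈[c=f] T)))) → 2
E2 stepwise |·|:
  S → 4
  R → 6
  π[c](R) → 6
  T → 5
  (π[c](R) ⋈[c=f] T) → 2
  (S ⋈[a=d] (π[c](R) ⋈[c=f] T)) → 2
  σ[c>4]((S ⋈[a=d] (π[c](R) ⋈[c=f] T))) → 2
  σ[g>=6](σ[c>4]((S ⋈[a=d] (π[c](R) ⋈[c=f] T)))) → 0

E1 result:
a | g | c | f | d
6 | 5 | 9 | 9 | 6
6 | 5 | 9 | 9 | 6
E2 result:
a | g | c | f | d
(0 rows)
Witness: (6, 5, 9, 9, 6) appears 2× in E1 but 0× in E2.

no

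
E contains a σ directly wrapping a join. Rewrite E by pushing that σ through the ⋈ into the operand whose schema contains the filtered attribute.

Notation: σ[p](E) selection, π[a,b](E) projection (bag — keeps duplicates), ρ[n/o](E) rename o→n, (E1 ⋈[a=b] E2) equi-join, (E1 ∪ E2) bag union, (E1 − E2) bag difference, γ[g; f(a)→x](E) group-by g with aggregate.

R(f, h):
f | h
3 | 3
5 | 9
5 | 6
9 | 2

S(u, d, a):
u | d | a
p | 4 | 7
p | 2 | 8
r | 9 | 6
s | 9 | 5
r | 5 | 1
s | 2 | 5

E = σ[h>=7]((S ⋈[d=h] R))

σ filters on h, owned by the right side.
E' = (S ⋈[d=h] σ[h>=7](R))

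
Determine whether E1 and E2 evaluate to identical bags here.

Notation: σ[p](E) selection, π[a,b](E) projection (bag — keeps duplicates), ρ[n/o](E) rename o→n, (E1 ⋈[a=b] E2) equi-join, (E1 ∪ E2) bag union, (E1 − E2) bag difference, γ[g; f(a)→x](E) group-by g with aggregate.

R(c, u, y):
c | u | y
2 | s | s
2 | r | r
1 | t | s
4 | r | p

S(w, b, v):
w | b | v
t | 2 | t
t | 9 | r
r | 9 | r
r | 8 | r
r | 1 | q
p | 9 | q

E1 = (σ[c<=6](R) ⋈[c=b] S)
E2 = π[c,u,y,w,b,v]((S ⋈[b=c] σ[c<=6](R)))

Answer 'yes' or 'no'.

E1 row counts bottom-up:
  R → 4
  σ[c<=6](R) → 4
  S → 6
  (σ[c<=6](R) ⋈[c=b] S) → 3
E2 row counts bottom-up:
  S → 6
  R → 4
  σ[c<=6](R) → 4
  (S ⋈[b=c] σ[c<=6](R)) → 3
  π[c,u,y,w,b,v]((S ⋈[b=c] σ[c<=6](R))) → 3

E1 and E2 produce the same multiset:
c | u | y | w | b | v
1 | t | s | r | 1 | q
2 | r | r | t | 2 | t
2 | s | s | t | 2 | t

yes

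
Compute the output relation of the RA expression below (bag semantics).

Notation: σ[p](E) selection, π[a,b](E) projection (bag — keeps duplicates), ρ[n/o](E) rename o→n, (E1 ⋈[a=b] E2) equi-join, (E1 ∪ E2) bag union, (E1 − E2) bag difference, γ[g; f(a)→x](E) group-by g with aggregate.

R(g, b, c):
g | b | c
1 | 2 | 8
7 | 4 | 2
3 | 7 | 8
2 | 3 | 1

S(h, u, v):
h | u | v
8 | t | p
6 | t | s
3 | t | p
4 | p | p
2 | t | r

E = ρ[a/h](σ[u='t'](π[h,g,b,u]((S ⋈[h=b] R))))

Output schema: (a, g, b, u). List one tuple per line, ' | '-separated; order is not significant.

Row counts bottom-up:
  S → 5
  R → 4
  (S ⋈[h=b] R) → 3
  π[h,g,b,u]((S ⋈[h=b] R)) → 3
  σ[u='t'](π[h,g,b,u]((S ⋈[h=b] R))) → 2
  ρ[a/h](σ[u='t'](π[h,g,b,u]((S ⋈[h=b] R)))) → 2

== RESULT ==
a | g | b | u
2 | 1 | 2 | t
3 | 2 | 3 | t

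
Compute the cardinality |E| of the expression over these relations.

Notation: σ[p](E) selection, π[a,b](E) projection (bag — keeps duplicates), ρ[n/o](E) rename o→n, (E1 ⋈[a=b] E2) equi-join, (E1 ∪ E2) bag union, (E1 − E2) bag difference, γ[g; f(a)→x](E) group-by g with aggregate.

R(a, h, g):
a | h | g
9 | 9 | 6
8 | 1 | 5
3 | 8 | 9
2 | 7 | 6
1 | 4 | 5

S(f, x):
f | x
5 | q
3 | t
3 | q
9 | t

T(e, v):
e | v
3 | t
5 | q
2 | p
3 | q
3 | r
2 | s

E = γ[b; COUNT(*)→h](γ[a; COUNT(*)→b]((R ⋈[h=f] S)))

Per-node cardinality:
  R → 5
  S → 4
  (R ⋈[h=f] S) → 1
  γ[a; COUNT(*)→b]((R ⋈[h=f] S)) → 1
  γ[b; COUNT(*)→h](γ[a; COUNT(*)→b]((R ⋈[h=f] S))) → 1

|E| = 1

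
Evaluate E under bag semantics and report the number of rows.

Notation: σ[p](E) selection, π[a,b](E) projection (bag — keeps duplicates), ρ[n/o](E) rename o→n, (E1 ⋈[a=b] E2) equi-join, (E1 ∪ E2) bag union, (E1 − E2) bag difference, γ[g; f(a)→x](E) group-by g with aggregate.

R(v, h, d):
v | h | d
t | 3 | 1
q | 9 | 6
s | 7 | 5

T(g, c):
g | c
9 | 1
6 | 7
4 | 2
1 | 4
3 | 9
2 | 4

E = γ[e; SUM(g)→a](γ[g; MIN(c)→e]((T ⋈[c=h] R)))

Subexpression sizes:
  T → 6
  R → 3
  (T ⋈[c=h] R) → 2
  γ[g; MIN(c)→e]((T ⋈[c=h] R)) → 2
  γ[e; SUM(g)→a](γ[g; MIN(c)→e]((T ⋈[c=h] R))) → 2

|E| = 2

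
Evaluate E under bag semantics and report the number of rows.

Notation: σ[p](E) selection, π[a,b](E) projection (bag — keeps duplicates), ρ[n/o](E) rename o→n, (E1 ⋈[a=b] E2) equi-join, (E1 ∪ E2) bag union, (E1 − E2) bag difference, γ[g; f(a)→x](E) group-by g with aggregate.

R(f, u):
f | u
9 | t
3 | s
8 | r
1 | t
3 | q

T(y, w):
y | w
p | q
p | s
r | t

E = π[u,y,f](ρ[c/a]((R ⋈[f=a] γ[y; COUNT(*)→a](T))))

Stepwise |·|:
  R → 5
  T → 3
  γ[y; COUNT(*)→a](T) → 2
  (R ⋈[f=a] γ[y; COUNT(*)→a](T)) → 1
  ρ[c/a]((R ⋈[f=a] γ[y; COUNT(*)→a](T))) → 1
  π[u,y,f](ρ[c/a]((R ⋈[f=a] γ[y; COUNT(*)→a](T)))) → 1

|E| = 1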